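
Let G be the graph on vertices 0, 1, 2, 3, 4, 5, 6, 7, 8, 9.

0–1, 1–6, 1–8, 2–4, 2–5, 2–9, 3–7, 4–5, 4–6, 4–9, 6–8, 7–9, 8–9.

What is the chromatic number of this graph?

3

1, 6, 8 are mutually adjacent, so at least 3 colors are needed.
3 colors suffice: color a → {1, 4, 7}; color b → {0, 3, 5, 6, 9}; color c → {2, 8}. Each edge has distinct colors on its endpoints.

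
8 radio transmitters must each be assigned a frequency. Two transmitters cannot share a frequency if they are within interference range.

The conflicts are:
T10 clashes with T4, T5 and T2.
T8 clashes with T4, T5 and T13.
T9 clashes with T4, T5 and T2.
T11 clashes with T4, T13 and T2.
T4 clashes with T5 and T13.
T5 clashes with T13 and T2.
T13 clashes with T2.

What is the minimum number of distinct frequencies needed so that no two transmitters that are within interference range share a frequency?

T8, T4, T5, T13 pairwise conflict, so at least 4 frequencies are needed.
4 frequencies suffice: frequency 1 → {T11, T5}; frequency 2 → {T4, T2}; frequency 3 → {T10, T9, T13}; frequency 4 → {T8}. Every pair that conflicts lands in different frequencies.

4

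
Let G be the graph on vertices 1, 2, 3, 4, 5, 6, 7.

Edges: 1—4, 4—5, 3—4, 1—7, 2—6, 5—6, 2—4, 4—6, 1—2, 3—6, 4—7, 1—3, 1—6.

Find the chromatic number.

1, 3, 4, 6 are pairwise adjacent (a clique of size 4), so at least 4 colors are needed.
4 colors suffice: color red → {4}; color blue → {6, 7}; color green → {1, 5}; color yellow → {2, 3}. No two adjacent vertices share a color.

4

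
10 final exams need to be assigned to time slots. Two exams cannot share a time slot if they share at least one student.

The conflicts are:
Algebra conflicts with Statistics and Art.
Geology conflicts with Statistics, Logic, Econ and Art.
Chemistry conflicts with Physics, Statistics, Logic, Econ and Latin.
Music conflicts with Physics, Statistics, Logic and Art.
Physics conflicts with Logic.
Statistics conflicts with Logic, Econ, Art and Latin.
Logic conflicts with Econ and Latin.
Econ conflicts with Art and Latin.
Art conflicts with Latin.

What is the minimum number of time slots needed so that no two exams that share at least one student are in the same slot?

Chemistry, Statistics, Logic, Econ, Latin all conflict with each other, so at least 5 time slots are needed.
5 time slots suffice: Algebra=3, Geology=4, Chemistry=4, Music=3, Physics=1, Statistics=1, Logic=2, Econ=3, Art=2, Latin=5. Every pair that conflicts lands in different time slots.

5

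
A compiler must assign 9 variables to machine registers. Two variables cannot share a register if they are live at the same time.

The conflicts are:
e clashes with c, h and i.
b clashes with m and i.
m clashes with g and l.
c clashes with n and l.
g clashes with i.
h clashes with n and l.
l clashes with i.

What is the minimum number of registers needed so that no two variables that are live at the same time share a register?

b and i conflict, so at least 2 registers are needed.
2 registers suffice: register 1 → {m, c, h, i}; register 2 → {e, b, g, n, l}. Every pair that conflicts lands in different registers.

2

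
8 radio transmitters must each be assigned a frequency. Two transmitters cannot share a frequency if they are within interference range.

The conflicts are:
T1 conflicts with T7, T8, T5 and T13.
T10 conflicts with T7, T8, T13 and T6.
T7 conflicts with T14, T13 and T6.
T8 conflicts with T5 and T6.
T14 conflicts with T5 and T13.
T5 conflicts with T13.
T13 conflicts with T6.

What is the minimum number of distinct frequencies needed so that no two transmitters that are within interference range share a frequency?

T10, T7, T13, T6 pairwise conflict, so at least 4 frequencies are needed.
4 frequencies suffice: T1=3, T10=3, T7=2, T8=1, T14=3, T5=2, T13=1, T6=4. Every pair that conflicts lands in different frequencies.

4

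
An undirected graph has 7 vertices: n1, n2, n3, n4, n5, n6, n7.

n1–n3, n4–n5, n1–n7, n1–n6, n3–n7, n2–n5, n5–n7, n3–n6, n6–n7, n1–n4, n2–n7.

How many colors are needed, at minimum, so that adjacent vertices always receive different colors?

4

n1, n3, n6, n7 are mutually adjacent (a clique of size 4), so at least 4 colors are needed.
4 colors suffice: color 1 → {n4, n7}; color 2 → {n1, n5}; color 3 → {n2, n6}; color 4 → {n3}. No two adjacent vertices share a color.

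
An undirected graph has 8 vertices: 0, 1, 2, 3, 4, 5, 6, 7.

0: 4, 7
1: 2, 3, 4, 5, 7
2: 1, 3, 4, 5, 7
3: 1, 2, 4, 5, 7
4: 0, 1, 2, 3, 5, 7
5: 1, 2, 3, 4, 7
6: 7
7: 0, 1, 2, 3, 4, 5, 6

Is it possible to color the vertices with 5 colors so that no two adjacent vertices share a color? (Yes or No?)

No

1, 2, 3, 4, 5, 7 are pairwise adjacent (a clique of size 6), so at least 6 colors are needed.
So 5 colors are not enough.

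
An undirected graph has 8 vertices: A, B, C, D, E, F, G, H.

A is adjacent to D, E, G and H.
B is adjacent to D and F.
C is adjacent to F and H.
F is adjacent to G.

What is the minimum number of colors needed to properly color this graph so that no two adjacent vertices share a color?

The cycle H-C-F-G-A-H has odd length 5, so it cannot be 2-colored; at least 3 colors are needed.
3 colors suffice: color red → {A, F}; color blue → {D, E, G, H}; color green → {B, C}. Every edge joins two different colors.

3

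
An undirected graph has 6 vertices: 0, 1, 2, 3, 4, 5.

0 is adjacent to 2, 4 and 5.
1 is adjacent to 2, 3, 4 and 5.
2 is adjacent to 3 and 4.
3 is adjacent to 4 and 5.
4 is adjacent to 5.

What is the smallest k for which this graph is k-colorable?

1, 3, 4, 5 are pairwise adjacent (a clique of size 4), so at least 4 colors are needed.
4 colors suffice: color red → {4}; color blue → {0, 1}; color green → {2, 5}; color yellow → {3}. Every edge joins two different colors.

4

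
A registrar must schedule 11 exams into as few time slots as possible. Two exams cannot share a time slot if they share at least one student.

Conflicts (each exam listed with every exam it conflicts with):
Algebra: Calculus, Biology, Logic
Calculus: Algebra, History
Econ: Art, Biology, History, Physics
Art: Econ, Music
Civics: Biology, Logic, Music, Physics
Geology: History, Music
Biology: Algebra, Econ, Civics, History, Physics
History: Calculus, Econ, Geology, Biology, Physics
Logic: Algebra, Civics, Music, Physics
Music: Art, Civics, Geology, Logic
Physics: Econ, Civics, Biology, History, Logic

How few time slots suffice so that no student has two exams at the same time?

4

Econ, Biology, History, Physics pairwise conflict, so at least 4 time slots are needed.
4 time slots suffice: time slot 1 → {Algebra, Music, Physics}; time slot 2 → {Art, Civics, History}; time slot 3 → {Calculus, Geology, Biology, Logic}; time slot 4 → {Econ}. No two conflicting exams share a time slot.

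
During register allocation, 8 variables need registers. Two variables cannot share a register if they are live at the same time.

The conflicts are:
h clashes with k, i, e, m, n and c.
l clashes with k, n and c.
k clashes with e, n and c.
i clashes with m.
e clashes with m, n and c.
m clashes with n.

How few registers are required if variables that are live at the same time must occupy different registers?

h, k, e, n pairwise conflict, so at least 4 registers are needed.
4 registers suffice: register 1 → {h, l}; register 2 → {k, m}; register 3 → {i, n, c}; register 4 → {e}. Every pair that conflicts lands in different registers.

4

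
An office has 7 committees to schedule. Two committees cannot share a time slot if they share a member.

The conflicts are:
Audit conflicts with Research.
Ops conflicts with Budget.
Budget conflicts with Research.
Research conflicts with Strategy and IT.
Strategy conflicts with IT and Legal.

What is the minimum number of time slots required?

Research, Strategy, IT pairwise conflict, so at least 3 time slots are needed.
A valid assignment using 3 time slots: Audit=2, Ops=1, Budget=2, Research=1, Strategy=2, IT=3, Legal=1. Every pair that conflicts lands in different time slots.

3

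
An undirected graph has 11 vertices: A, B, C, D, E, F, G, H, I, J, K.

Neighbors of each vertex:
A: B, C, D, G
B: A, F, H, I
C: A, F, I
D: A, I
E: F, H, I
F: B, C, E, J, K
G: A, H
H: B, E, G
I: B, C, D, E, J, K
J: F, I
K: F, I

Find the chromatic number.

E and F are adjacent, so at least 2 colors are needed.
A valid assignment using 2 colors: A=red, B=blue, C=blue, D=blue, E=blue, F=red, G=blue, H=red, I=red, J=blue, K=blue. Every edge joins two different colors.

2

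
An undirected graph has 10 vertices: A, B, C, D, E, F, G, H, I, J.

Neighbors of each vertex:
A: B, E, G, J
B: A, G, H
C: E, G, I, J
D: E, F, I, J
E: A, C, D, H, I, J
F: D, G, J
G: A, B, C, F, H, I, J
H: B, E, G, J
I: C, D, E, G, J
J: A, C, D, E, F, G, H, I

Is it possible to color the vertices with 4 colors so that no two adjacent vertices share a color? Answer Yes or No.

The chromatic number is 4. C, E, I, J form a clique, so at least 4 colors are needed.
4 colors suffice: color red → {B, J}; color blue → {E, G}; color green → {A, F, H, I}; color yellow → {C, D}.
That is already a proper 4-coloring.

Yes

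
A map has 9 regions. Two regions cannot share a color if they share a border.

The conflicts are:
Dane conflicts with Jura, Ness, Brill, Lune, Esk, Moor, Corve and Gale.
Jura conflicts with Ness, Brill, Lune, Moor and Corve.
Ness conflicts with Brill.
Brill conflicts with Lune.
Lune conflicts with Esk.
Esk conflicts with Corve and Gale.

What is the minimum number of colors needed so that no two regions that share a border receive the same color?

4

Dane, Jura, Brill, Lune pairwise conflict, so at least 4 colors are needed.
A valid assignment using 4 colors: Dane=1, Jura=2, Ness=4, Brill=3, Lune=4, Esk=2, Moor=3, Corve=3, Gale=3. Each listed conflict is separated.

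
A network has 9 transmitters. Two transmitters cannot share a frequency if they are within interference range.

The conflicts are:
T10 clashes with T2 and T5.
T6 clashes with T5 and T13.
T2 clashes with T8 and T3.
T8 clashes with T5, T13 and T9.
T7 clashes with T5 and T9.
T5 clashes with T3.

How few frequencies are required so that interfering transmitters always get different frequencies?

2

T7 and T5 conflict, so at least 2 frequencies are needed.
2 frequencies suffice: frequency 1 → {T2, T5, T13, T9}; frequency 2 → {T10, T6, T8, T7, T3}. Every pair that conflicts lands in different frequencies.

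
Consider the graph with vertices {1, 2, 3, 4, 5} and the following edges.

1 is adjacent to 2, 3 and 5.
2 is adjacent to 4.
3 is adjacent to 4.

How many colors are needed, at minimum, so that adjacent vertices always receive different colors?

2

3 and 4 are adjacent, so at least 2 colors are needed.
2 colors suffice: color a → {1, 4}; color b → {2, 3, 5}. Each edge has distinct colors on its endpoints.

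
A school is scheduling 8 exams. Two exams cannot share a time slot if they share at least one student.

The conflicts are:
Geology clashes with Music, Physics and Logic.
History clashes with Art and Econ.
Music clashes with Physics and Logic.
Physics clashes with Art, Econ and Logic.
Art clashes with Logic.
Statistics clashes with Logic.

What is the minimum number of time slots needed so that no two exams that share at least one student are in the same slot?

4

Geology, Music, Physics, Logic are mutually in conflict, so at least 4 time slots are needed.
4 time slots suffice: time slot 1 → {Econ, Logic}; time slot 2 → {History, Physics, Statistics}; time slot 3 → {Music, Art}; time slot 4 → {Geology}. No two conflicting exams share a time slot.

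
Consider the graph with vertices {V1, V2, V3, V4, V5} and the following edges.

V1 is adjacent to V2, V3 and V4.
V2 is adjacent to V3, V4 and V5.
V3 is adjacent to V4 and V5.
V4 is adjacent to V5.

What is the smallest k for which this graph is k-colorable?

4

V2, V3, V4, V5 are mutually adjacent (a clique of size 4), so at least 4 colors are needed.
4 colors suffice: color 1 → {V3}; color 2 → {V4}; color 3 → {V2}; color 4 → {V1, V5}. Every edge joins two different colors.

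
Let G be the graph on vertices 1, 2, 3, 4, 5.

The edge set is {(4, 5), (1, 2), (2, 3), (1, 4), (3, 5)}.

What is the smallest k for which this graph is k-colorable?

3

The cycle 3-2-1-4-5-3 has odd length 5, so it cannot be 2-colored; at least 3 colors are needed.
3 colors suffice: color red → {1, 5}; color blue → {2, 4}; color green → {3}. No two adjacent vertices share a color.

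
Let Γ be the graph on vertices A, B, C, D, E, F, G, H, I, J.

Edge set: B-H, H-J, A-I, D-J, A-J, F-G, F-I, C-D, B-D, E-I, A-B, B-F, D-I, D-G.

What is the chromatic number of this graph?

2

D and I are adjacent, so at least 2 colors are needed.
2 colors suffice: color red → {A, D, E, F, H}; color blue → {B, C, G, I, J}. No two adjacent vertices share a color.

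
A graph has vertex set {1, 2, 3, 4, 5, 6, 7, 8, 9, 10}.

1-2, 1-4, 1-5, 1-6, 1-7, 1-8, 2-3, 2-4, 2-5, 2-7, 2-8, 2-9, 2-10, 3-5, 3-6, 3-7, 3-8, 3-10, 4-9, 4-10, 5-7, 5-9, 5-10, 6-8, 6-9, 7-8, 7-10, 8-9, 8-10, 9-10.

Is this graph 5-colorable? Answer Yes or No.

The chromatic number is 5. 2, 3, 7, 8, 10 are mutually adjacent (a clique of size 5), so at least 5 colors are needed.
A valid assignment using 5 colors: 1=c, 2=a, 3=e, 4=b, 5=b, 6=a, 7=d, 8=b, 9=d, 10=c.
That is already a proper 5-coloring.

Yes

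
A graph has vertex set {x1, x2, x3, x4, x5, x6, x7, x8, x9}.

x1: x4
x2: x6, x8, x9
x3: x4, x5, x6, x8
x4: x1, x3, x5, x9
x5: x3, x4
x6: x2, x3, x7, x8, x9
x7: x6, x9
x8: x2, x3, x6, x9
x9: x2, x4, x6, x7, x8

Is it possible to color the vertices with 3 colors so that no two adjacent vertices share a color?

x2, x6, x8, x9 are mutually adjacent (a clique of size 4), so at least 4 colors are needed.
So 3 colors are not enough.

No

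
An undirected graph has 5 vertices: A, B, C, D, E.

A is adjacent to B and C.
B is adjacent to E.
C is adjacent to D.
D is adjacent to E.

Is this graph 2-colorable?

No

The cycle C-D-E-B-A-C has odd length 5, so it cannot be 2-colored; at least 3 colors are needed.
So 2 colors are not enough.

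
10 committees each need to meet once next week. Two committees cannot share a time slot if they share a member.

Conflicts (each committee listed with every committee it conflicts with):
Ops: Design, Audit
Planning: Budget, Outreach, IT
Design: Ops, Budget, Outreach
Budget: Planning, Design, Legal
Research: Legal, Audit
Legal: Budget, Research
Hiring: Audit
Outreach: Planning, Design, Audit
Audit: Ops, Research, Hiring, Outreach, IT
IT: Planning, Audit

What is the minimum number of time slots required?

Design and Budget conflict, so at least 2 time slots are needed.
2 time slots suffice: time slot 1 → {Planning, Design, Legal, Audit}; time slot 2 → {Ops, Budget, Research, Hiring, Outreach, IT}. No two conflicting committees share a time slot.

2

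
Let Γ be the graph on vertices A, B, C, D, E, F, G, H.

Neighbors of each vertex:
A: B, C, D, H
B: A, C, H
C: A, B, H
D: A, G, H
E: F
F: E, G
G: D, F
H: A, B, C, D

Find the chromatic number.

A, B, C, H are mutually adjacent (a clique of size 4), so at least 4 colors are needed.
4 colors suffice: A=1, B=3, C=4, D=3, E=2, F=1, G=2, H=2. No two adjacent vertices share a color.

4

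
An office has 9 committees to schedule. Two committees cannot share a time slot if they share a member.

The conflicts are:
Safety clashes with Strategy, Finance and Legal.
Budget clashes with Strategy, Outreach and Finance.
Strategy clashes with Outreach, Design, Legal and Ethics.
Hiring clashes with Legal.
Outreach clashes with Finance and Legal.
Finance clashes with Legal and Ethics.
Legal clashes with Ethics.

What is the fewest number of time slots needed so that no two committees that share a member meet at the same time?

Safety, Strategy, Legal pairwise conflict, so at least 3 time slots are needed.
A valid assignment using 3 time slots: Safety=3, Budget=1, Strategy=2, Hiring=2, Outreach=3, Design=1, Finance=2, Legal=1, Ethics=3. No two conflicting committees share a time slot.

3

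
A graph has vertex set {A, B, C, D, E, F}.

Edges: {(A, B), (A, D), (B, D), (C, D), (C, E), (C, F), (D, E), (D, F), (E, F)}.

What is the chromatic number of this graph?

C, D, E, F are mutually adjacent (a clique of size 4), so at least 4 colors are needed.
4 colors suffice: A=3, B=2, C=3, D=1, E=2, F=4. Every edge joins two different colors.

4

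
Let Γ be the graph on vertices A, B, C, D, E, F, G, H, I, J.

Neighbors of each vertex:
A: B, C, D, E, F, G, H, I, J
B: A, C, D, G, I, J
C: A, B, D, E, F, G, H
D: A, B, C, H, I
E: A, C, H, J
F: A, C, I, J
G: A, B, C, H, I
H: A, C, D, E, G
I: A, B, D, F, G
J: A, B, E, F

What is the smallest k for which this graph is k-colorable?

4

A, C, E, H are mutually adjacent (a clique of size 4), so at least 4 colors are needed.
4 colors suffice: color red → {A}; color blue → {C, I, J}; color green → {B, F, H}; color yellow → {D, E, G}. No two adjacent vertices share a color.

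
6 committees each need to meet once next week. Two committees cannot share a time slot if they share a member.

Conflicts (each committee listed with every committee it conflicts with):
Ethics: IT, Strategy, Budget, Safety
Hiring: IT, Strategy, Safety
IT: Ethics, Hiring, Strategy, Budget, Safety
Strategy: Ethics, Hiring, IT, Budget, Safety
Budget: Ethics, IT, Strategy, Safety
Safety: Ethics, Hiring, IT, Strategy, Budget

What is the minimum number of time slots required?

5

Ethics, IT, Strategy, Budget, Safety are mutually in conflict, so at least 5 time slots are needed.
5 time slots suffice: Ethics=4, Hiring=4, IT=3, Strategy=1, Budget=5, Safety=2. Each listed conflict is separated.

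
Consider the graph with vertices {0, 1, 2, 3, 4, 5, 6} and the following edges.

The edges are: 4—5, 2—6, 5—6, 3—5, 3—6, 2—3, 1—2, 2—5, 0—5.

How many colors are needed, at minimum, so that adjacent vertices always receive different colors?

4

2, 3, 5, 6 are pairwise adjacent (a clique of size 4), so at least 4 colors are needed.
4 colors suffice: color a → {1, 5}; color b → {0, 2, 4}; color c → {3}; color d → {6}. No two adjacent vertices share a color.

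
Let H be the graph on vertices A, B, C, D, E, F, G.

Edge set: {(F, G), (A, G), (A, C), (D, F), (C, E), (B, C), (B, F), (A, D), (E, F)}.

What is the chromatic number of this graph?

The cycle E-C-A-G-F-E has odd length 5, so it cannot be 2-colored; at least 3 colors are needed.
A valid assignment using 3 colors: A=1, B=3, C=2, D=2, E=3, F=1, G=2. No two adjacent vertices share a color.

3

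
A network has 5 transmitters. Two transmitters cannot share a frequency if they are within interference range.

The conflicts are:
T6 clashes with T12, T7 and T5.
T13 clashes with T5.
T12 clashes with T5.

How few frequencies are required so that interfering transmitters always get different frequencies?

3

T6, T12, T5 pairwise conflict, so at least 3 frequencies are needed.
3 frequencies suffice: frequency 1 → {T7, T5}; frequency 2 → {T6, T13}; frequency 3 → {T12}. No two conflicting transmitters share a frequency.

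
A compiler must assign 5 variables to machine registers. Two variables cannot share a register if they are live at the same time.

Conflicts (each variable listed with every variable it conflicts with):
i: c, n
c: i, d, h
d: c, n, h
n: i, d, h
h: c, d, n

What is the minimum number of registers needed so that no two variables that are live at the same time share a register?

3

d, n, h all conflict with each other, so at least 3 registers are needed.
3 registers suffice: register 1 → {c, n}; register 2 → {i, h}; register 3 → {d}. Each listed conflict is separated.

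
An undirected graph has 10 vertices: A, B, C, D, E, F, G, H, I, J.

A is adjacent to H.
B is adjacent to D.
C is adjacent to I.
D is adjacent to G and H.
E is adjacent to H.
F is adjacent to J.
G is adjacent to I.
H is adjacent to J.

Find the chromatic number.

A and H are adjacent, so at least 2 colors are needed.
2 colors suffice: color 1 → {B, C, F, G, H}; color 2 → {A, D, E, I, J}. Each edge has distinct colors on its endpoints.

2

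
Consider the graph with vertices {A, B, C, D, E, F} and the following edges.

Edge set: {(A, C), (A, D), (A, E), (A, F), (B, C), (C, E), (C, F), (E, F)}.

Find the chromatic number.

A, C, E, F form a clique, so at least 4 colors are needed.
A valid assignment using 4 colors: A=2, B=2, C=1, D=1, E=3, F=4. Every edge joins two different colors.

4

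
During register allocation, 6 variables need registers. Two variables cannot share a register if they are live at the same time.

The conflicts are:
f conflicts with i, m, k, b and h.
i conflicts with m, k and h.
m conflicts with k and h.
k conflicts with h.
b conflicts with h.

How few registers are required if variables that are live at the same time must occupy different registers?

5

f, i, m, k, h are mutually in conflict, so at least 5 registers are needed.
5 registers suffice: register 1 → {f}; register 2 → {h}; register 3 → {m, b}; register 4 → {i}; register 5 → {k}. Every pair that conflicts lands in different registers.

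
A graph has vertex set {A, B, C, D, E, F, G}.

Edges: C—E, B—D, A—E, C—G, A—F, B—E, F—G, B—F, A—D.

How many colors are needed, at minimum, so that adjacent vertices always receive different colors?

3

The cycle C-E-A-F-G-C has odd length 5, so it cannot be 2-colored; at least 3 colors are needed.
One proper 3-coloring: A=blue, B=blue, C=green, D=red, E=red, F=red, G=blue. Each edge has distinct colors on its endpoints.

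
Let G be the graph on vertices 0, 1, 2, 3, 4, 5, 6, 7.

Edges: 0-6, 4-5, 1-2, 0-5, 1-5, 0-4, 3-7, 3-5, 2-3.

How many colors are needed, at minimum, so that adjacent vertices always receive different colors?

3

0, 4, 5 form a triangle, so at least 3 colors are needed.
A valid assignment using 3 colors: 0=b, 1=b, 2=a, 3=b, 4=c, 5=a, 6=a, 7=a. No two adjacent vertices share a color.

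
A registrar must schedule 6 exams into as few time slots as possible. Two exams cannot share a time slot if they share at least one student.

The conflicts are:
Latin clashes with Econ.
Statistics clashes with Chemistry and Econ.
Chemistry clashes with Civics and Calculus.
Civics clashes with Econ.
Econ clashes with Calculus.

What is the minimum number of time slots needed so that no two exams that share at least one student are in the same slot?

Chemistry and Civics conflict, so at least 2 time slots are needed.
2 time slots suffice: time slot 1 → {Chemistry, Econ}; time slot 2 → {Latin, Statistics, Civics, Calculus}. Each listed conflict is separated.

2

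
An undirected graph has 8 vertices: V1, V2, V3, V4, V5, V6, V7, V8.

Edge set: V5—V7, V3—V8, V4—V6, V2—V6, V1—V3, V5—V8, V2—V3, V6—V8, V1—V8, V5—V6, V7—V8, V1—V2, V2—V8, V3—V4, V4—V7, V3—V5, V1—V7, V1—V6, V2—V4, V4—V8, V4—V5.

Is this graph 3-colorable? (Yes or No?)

No

V4, V5, V7, V8 are pairwise adjacent (a clique of size 4), so at least 4 colors are needed.
So 3 colors are not enough.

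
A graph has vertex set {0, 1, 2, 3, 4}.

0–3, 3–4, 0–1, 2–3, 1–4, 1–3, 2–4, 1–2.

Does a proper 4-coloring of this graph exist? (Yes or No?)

The chromatic number is 4. 1, 2, 3, 4 are pairwise adjacent (a clique of size 4), so at least 4 colors are needed.
4 colors suffice: color a → {3}; color b → {1}; color c → {0, 2}; color d → {4}.
That is already a proper 4-coloring.

Yes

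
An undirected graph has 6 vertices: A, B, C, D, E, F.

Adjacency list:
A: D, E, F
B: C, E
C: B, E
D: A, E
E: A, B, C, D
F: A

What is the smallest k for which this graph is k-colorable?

3

B, C, E are mutually adjacent, so at least 3 colors are needed.
3 colors suffice: color 1 → {E, F}; color 2 → {A, B}; color 3 → {C, D}. Each edge has distinct colors on its endpoints.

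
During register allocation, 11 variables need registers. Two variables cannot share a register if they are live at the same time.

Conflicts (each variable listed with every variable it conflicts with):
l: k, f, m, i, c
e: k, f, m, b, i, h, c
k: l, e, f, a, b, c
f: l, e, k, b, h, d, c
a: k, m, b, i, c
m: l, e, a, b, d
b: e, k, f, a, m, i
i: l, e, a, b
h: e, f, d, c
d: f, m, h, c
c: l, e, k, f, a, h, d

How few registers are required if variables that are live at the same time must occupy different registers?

e, k, f, b are mutually in conflict, so at least 4 registers are needed.
A valid assignment using 4 registers: l=3, e=3, k=4, f=2, a=2, m=4, b=1, i=4, h=4, d=3, c=1. Each listed conflict is separated.

4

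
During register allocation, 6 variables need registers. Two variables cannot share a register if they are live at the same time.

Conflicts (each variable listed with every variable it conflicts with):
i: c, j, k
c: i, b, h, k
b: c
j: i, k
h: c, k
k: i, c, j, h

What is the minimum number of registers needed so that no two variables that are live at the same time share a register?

3

c, h, k are mutually in conflict, so at least 3 registers are needed.
Using 3 registers: i=3, c=1, b=2, j=1, h=3, k=2. No two conflicting variables share a register.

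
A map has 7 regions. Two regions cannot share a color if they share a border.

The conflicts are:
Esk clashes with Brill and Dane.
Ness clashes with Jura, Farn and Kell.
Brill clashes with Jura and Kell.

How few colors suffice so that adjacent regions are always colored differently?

Ness and Farn conflict, so at least 2 colors are needed.
2 colors suffice: color 1 → {Ness, Brill, Dane}; color 2 → {Esk, Jura, Farn, Kell}. Every pair that conflicts lands in different colors.

2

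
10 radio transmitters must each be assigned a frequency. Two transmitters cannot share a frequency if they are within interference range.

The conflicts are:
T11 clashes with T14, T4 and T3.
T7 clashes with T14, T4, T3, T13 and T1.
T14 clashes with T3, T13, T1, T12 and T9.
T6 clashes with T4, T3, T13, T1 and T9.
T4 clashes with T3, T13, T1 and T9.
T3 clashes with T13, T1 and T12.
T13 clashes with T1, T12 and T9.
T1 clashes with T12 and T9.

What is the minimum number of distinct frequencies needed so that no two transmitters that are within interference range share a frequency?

T6, T4, T13, T1, T9 pairwise conflict, so at least 5 frequencies are needed.
5 frequencies suffice: frequency 1 → {T11, T1}; frequency 2 → {T13}; frequency 3 → {T3, T9}; frequency 4 → {T14, T4}; frequency 5 → {T7, T6, T12}. Every pair that conflicts lands in different frequencies.

5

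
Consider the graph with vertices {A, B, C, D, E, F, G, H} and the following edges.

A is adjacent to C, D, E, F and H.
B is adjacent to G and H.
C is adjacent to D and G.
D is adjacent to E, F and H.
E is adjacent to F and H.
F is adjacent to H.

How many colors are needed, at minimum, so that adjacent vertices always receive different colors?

A, D, E, F, H are pairwise adjacent (a clique of size 5), so at least 5 colors are needed.
One proper 5-coloring: A=green, B=blue, C=red, D=blue, E=purple, F=yellow, G=green, H=red. No two adjacent vertices share a color.

5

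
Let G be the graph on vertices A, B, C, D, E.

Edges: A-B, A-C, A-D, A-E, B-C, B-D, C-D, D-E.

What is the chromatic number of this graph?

A, B, C, D are mutually adjacent (a clique of size 4), so at least 4 colors are needed.
4 colors suffice: color 1 → {A}; color 2 → {D}; color 3 → {B, E}; color 4 → {C}. No two adjacent vertices share a color.

4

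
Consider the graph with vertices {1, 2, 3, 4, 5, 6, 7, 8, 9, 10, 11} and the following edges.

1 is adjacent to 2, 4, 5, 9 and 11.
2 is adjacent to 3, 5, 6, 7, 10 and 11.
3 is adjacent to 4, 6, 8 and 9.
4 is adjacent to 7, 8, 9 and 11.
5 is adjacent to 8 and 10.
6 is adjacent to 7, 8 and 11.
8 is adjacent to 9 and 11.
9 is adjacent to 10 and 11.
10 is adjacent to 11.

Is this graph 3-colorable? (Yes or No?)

No

3, 4, 8, 9 are mutually adjacent (a clique of size 4), so at least 4 colors are needed.
So 3 colors are not enough.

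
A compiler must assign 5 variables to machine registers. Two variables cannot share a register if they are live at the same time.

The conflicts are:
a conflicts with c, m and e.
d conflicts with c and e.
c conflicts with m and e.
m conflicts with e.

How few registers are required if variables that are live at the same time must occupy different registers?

a, c, m, e are mutually in conflict, so at least 4 registers are needed.
Using 4 registers: a=3, d=3, c=2, m=4, e=1. No two conflicting variables share a register.

4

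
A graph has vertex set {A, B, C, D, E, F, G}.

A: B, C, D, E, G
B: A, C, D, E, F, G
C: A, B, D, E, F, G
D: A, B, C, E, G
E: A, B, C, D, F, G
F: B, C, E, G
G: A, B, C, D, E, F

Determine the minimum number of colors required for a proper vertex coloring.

6

A, B, C, D, E, G are mutually adjacent (a clique of size 6), so at least 6 colors are needed.
6 colors suffice: color 1 → {C}; color 2 → {B}; color 3 → {E}; color 4 → {G}; color 5 → {D, F}; color 6 → {A}. No two adjacent vertices share a color.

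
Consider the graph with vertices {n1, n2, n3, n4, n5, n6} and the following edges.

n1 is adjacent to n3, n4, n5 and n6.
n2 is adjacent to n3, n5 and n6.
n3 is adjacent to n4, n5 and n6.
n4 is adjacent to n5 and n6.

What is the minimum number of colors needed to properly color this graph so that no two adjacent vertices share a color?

4

n1, n3, n4, n6 are pairwise adjacent (a clique of size 4), so at least 4 colors are needed.
4 colors suffice: color 1 → {n3}; color 2 → {n5, n6}; color 3 → {n1, n2}; color 4 → {n4}. Each edge has distinct colors on its endpoints.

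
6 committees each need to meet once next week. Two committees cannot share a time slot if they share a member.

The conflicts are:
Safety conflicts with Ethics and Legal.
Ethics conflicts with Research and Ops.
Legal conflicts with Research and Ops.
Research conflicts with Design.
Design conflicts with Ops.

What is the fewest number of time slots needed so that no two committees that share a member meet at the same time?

Ethics and Ops conflict, so at least 2 time slots are needed.
2 time slots suffice: Safety=2, Ethics=1, Legal=1, Research=2, Design=1, Ops=2. Every pair that conflicts lands in different time slots.

2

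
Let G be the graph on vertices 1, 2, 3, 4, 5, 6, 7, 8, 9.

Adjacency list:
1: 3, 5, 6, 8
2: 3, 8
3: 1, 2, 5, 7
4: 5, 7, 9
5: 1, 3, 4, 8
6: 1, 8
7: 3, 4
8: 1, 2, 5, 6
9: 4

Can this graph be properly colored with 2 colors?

1, 6, 8 form a triangle, so at least 3 colors are needed.
So 2 colors are not enough.

No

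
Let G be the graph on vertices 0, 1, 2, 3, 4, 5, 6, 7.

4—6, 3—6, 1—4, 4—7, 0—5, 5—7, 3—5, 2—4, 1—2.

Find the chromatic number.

3

1, 2, 4 form a triangle, so at least 3 colors are needed.
One proper 3-coloring: 0=blue, 1=blue, 2=green, 3=green, 4=red, 5=red, 6=blue, 7=blue. No two adjacent vertices share a color.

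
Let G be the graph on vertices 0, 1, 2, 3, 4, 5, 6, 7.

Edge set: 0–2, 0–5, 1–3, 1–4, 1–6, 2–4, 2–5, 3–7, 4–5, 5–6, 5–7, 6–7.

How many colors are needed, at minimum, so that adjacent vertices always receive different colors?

3

2, 4, 5 are pairwise adjacent, so at least 3 colors are needed.
3 colors suffice: color red → {1, 5}; color blue → {0, 3, 4, 6}; color green → {2, 7}. No two adjacent vertices share a color.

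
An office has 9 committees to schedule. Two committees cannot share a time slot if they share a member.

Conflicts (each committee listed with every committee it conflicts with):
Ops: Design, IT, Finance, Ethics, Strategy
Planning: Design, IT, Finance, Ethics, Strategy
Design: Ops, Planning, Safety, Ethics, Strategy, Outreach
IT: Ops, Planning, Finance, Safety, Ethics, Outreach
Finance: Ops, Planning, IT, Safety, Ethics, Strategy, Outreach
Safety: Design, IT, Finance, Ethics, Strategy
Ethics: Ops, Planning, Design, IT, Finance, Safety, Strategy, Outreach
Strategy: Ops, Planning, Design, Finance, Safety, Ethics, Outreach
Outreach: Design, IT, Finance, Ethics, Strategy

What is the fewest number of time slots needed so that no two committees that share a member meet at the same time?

4

IT, Finance, Safety, Ethics pairwise conflict, so at least 4 time slots are needed.
4 time slots suffice: time slot 1 → {Ethics}; time slot 2 → {Design, Finance}; time slot 3 → {IT, Strategy}; time slot 4 → {Ops, Planning, Safety, Outreach}. No two conflicting committees share a time slot.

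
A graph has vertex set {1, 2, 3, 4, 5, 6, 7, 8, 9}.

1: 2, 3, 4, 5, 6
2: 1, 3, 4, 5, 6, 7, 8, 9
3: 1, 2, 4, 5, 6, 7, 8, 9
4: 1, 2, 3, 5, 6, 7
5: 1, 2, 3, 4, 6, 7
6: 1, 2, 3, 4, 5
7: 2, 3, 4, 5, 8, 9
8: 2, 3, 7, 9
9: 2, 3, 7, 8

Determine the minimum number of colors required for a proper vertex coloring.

1, 2, 3, 4, 5, 6 are mutually adjacent (a clique of size 6), so at least 6 colors are needed.
6 colors suffice: color red → {2}; color blue → {3}; color green → {5, 8}; color yellow → {4, 9}; color purple → {1, 7}; color orange → {6}. Every edge joins two different colors.

6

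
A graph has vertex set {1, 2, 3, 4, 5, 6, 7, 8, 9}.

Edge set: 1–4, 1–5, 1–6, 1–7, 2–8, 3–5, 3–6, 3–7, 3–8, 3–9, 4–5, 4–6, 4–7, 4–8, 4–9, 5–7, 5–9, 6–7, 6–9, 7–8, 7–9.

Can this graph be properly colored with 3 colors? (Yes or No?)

3, 6, 7, 9 are mutually adjacent (a clique of size 4), so at least 4 colors are needed.
So 3 colors are not enough.

No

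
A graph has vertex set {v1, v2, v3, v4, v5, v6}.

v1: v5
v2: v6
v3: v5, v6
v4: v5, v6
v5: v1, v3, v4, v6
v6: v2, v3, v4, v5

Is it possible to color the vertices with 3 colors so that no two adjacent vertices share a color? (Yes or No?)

The chromatic number is 3. v4, v5, v6 are pairwise adjacent, so at least 3 colors are needed.
3 colors suffice: color 1 → {v1, v6}; color 2 → {v2, v5}; color 3 → {v3, v4}.
That is already a proper 3-coloring.

Yes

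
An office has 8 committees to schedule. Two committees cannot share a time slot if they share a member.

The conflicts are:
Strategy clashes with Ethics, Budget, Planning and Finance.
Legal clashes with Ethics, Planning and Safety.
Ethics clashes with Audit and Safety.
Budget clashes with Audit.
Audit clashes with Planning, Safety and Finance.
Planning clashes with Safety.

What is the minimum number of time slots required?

3

Audit, Planning, Safety pairwise conflict, so at least 3 time slots are needed.
Using 3 time slots: Strategy=1, Legal=1, Ethics=2, Budget=2, Audit=1, Planning=2, Safety=3, Finance=2. Each listed conflict is separated.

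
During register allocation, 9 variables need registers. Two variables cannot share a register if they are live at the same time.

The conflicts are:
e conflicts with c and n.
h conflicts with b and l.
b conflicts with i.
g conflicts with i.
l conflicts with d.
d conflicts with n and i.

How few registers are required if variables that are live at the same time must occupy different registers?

The cycle h-l-d-i-b-h has odd length 5, so it cannot be 2-colored; at least 3 registers are needed.
3 registers suffice: register 1 → {e, h, i}; register 2 → {b, g, c, d}; register 3 → {l, n}. No two conflicting variables share a register.

3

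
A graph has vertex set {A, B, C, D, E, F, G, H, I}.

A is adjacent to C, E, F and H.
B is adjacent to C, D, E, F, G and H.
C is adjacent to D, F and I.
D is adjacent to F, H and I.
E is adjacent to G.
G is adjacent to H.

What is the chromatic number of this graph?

4

B, C, D, F are pairwise adjacent (a clique of size 4), so at least 4 colors are needed.
4 colors suffice: color 1 → {A, B, I}; color 2 → {C, E, H}; color 3 → {D, G}; color 4 → {F}. No two adjacent vertices share a color.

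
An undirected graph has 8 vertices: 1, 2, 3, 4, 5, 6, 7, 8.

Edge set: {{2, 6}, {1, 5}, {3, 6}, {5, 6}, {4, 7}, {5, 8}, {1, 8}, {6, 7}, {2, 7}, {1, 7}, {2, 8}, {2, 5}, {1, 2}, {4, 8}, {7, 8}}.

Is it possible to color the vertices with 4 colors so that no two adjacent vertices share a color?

The chromatic number is 4. 1, 2, 7, 8 form a clique, so at least 4 colors are needed.
A valid assignment using 4 colors: 1=yellow, 2=blue, 3=blue, 4=blue, 5=green, 6=red, 7=green, 8=red.
That is already a proper 4-coloring.

Yes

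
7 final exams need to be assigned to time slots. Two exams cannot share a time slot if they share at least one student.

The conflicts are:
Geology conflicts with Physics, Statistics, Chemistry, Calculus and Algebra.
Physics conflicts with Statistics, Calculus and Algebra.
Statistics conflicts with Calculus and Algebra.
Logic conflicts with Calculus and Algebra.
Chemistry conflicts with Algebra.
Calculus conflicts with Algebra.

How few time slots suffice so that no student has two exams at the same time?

Geology, Physics, Statistics, Calculus, Algebra pairwise conflict, so at least 5 time slots are needed.
5 time slots suffice: time slot 1 → {Algebra}; time slot 2 → {Chemistry, Calculus}; time slot 3 → {Geology, Logic}; time slot 4 → {Statistics}; time slot 5 → {Physics}. Every pair that conflicts lands in different time slots.

5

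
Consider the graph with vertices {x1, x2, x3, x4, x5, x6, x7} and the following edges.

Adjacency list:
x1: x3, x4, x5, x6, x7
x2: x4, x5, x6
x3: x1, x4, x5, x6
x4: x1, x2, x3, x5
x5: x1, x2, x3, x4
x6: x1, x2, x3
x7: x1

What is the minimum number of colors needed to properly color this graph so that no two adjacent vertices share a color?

x1, x3, x4, x5 form a clique, so at least 4 colors are needed.
4 colors suffice: color red → {x1, x2}; color blue → {x5, x6, x7}; color green → {x4}; color yellow → {x3}. No two adjacent vertices share a color.

4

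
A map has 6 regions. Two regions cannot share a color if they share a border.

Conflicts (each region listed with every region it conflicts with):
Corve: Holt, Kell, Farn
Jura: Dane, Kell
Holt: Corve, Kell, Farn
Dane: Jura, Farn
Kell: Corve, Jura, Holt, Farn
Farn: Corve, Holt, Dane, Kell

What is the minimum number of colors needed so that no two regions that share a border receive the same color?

Corve, Holt, Kell, Farn all conflict with each other, so at least 4 colors are needed.
One proper 4-coloring: Corve=4, Jura=2, Holt=3, Dane=1, Kell=1, Farn=2. Every pair that conflicts lands in different colors.

4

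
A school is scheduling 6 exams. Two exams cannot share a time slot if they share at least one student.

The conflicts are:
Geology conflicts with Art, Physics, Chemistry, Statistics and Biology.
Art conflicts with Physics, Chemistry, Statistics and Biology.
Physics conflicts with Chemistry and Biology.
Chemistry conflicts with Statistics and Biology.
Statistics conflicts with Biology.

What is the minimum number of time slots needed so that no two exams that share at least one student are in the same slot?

Geology, Art, Physics, Chemistry, Biology pairwise conflict, so at least 5 time slots are needed.
Using 5 time slots: Geology=3, Art=1, Physics=5, Chemistry=4, Statistics=5, Biology=2. Each listed conflict is separated.

5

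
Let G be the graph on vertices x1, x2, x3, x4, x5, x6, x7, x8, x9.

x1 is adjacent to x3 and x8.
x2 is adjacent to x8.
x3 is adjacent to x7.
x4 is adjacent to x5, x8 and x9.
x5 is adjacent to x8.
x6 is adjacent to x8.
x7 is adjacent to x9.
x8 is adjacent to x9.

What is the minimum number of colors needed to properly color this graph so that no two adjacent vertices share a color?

x4, x8, x9 are pairwise adjacent, so at least 3 colors are needed.
3 colors suffice: color R → {x3, x8}; color B → {x1, x2, x5, x6, x9}; color G → {x4, x7}. Every edge joins two different colors.

3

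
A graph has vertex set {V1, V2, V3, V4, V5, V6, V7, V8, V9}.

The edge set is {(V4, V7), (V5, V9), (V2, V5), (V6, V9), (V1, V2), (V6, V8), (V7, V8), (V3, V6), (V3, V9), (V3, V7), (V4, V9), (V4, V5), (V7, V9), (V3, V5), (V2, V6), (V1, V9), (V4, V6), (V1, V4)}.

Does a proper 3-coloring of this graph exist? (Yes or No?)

The chromatic number is 3. V4, V6, V9 are pairwise adjacent, so at least 3 colors are needed.
A valid assignment using 3 colors: V1=2, V2=1, V3=3, V4=3, V5=2, V6=2, V7=2, V8=1, V9=1.
That is already a proper 3-coloring.

Yes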